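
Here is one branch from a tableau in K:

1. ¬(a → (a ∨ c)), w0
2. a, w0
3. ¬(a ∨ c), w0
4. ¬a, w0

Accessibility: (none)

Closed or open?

Both a and ¬a appear at w0.

Yes, closed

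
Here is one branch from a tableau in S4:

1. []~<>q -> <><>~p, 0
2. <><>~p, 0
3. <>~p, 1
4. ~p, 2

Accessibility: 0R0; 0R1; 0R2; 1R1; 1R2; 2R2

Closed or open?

Open

No atom appears with both signs at the same world.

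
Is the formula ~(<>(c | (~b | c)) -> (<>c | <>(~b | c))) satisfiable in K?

1. ~(<>(c | (~b | c)) -> (<>c | <>(~b | c))), u
2. <>(c | (~b | c)), u
3. ~(<>c | <>(~b | c)), u
4. ~<>c, u
5. ~<>(~b | c), u
6. c | (~b | c), v
7. ~c, v
8. ~(~b | c), v
9. b, v
10. ~b | c, v
11. c, v
Accessibility: uRv
Branch closes: c and ~c both at v.
(One branch shown.) All branches close.

No, unsatisfiable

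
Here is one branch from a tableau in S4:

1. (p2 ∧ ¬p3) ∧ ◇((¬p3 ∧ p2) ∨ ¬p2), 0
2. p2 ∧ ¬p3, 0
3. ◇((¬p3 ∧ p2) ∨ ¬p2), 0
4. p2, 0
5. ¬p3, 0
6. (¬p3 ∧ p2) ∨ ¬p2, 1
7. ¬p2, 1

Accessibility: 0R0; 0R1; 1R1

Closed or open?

No world carries both an atom and its negation.

Open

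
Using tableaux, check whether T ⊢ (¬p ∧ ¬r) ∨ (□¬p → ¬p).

Valid

Tableau for the negation ¬((¬p ∧ ¬r) ∨ (□¬p → ¬p)):
1. ¬((¬p ∧ ¬r) ∨ (□¬p → ¬p)), w0
2. ¬(¬p ∧ ¬r), w0   [¬∨-rule on 1]
3. ¬(□¬p → ¬p), w0   [¬∨-rule on 1]
4. □¬p, w0   [¬→-rule on 3]
5. p, w0   [¬→-rule on 3]
6. ¬p, w0   [□-rule on 4 via w0Rw0]
Accessibility: w0Rw0
Branch closes: p and ¬p both at w0.
Every branch of the negation's tableau closes; the branch above is one of them.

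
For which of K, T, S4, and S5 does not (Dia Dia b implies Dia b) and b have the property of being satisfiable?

K

T-tableau for the formula:
1. not (Dia Dia b implies Dia b) and b, w0
2. not (Dia Dia b implies Dia b), w0
3. b, w0
4. Dia Dia b, w0
5. not Dia b, w0
6. not b, w0
Accessibility: w0Rw0
Branch closes: b and not b both at w0.
Every branch closes (one shown): unsatisfiable in T, hence also in S4, S5 (every S4/S5-frame is a T-frame).
K-tableau for the formula:
1. not (Dia Dia b implies Dia b) and b, w0
2. not (Dia Dia b implies Dia b), w0
3. b, w0
4. Dia Dia b, w0
5. not Dia b, w0
6. Dia b, w1
7. not b, w1
8. b, w2
Accessibility: w0Rw1, w1Rw2
Complete open branch: satisfiable in K.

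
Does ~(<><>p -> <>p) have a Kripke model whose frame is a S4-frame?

Unsatisfiable

1. ~(<><>p -> <>p), w0
2. <><>p, w0
3. ~<>p, w0
4. ~p, w0
5. <>p, w1
6. ~p, w1
7. p, w2
8. ~p, w2
Accessibility: w0Rw0, w0Rw1, w0Rw2, w1Rw1, w1Rw2, w2Rw2
Branch closes: p and ~p both at w2.
(One branch shown.) All branches close.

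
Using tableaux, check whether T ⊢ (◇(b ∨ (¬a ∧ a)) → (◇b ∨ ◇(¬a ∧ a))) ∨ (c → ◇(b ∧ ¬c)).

Valid in T

Tableau for the negation ¬((◇(b ∨ (¬a ∧ a)) → (◇b ∨ ◇(¬a ∧ a))) ∨ (c → ◇(b ∧ ¬c))):
1. ¬((◇(b ∨ (¬a ∧ a)) → (◇b ∨ ◇(¬a ∧ a))) ∨ (c → ◇(b ∧ ¬c))), u
2. ¬(◇(b ∨ (¬a ∧ a)) → (◇b ∨ ◇(¬a ∧ a))), u
3. ¬(c → ◇(b ∧ ¬c)), u
4. ◇(b ∨ (¬a ∧ a)), u
5. ¬(◇b ∨ ◇(¬a ∧ a)), u
6. c, u
7. ¬◇(b ∧ ¬c), u
8. ¬◇b, u
9. ¬◇(¬a ∧ a), u
10. ¬(b ∧ ¬c), u
11. ¬b, u
12. ¬(¬a ∧ a), u
13. ¬a, u
14. b ∨ (¬a ∧ a), v
15. ¬(b ∧ ¬c), v
16. ¬b, v
17. ¬(¬a ∧ a), v
18. ¬a ∧ a, v
19. ¬a, v
20. a, v
Accessibility: uRu, uRv, vRv
Branch closes: a and ¬a both at v.
All branches of the negation close; one closing branch shown above.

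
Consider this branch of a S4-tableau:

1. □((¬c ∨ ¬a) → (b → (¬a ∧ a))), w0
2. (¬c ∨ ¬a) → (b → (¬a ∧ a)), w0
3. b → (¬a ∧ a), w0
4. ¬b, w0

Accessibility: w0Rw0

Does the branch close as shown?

No world carries both an atom and its negation.

Open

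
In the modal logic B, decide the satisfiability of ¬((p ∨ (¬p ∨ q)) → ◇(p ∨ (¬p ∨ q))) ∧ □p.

1. ¬((p ∨ (¬p ∨ q)) → ◇(p ∨ (¬p ∨ q))) ∧ □p, w0
2. ¬((p ∨ (¬p ∨ q)) → ◇(p ∨ (¬p ∨ q))), w0
3. □p, w0
4. p ∨ (¬p ∨ q), w0
5. ¬◇(p ∨ (¬p ∨ q)), w0
6. p, w0
7. ¬(p ∨ (¬p ∨ q)), w0
8. ¬p, w0
9. ¬(¬p ∨ q), w0
Accessibility: w0Rw0
Branch closes: p and ¬p both at w0.
Every branch closes; the branch above is one of them.

Unsatisfiable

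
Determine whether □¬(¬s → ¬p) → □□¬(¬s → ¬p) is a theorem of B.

Invalid (countermodel exists)

Tableau for the negation ¬(□¬(¬s → ¬p) → □□¬(¬s → ¬p)):
1. ¬(□¬(¬s → ¬p) → □□¬(¬s → ¬p)), u
2. □¬(¬s → ¬p), u   [¬→-rule on 1]
3. ¬□□¬(¬s → ¬p), u   [¬→-rule on 1]
4. ¬(¬s → ¬p), u   [□-rule on 2 via uRu]
5. ¬s, u   [¬→-rule on 4]
6. p, u   [¬→-rule on 4]
7. ¬□¬(¬s → ¬p), v   [¬□-rule on 3: fresh world v, uRv]
8. ¬(¬s → ¬p), v   [□-rule on 2 via uRv]
9. ¬s, v   [¬→-rule on 8]
10. p, v   [¬→-rule on 8]
11. ¬s → ¬p, w   [¬□-rule on 7: fresh world w, vRw]
12. ¬p, w   [→-rule on 11 (branches; this branch)]
Accessibility: uRu, uRv, vRu, vRv, vRw, wRv, wRw
The negation has an open branch (countermodel exists).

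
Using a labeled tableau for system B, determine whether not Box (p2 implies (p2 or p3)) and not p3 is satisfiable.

Unsatisfiable (every branch closes)

1. not Box (p2 implies (p2 or p3)) and not p3, u
2. not Box (p2 implies (p2 or p3)), u
3. not p3, u
4. not (p2 implies (p2 or p3)), v
5. p2, v
6. not (p2 or p3), v
7. not p2, v
8. not p3, v
Accessibility: uRu, uRv, vRu, vRv
Branch closes: p2 and not p2 both at v.
(One branch shown.) All branches close.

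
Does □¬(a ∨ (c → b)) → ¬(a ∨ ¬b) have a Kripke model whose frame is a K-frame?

Satisfiable (open branch found)

1. □¬(a ∨ (c → b)) → ¬(a ∨ ¬b), w0
2. ¬(a ∨ ¬b), w0   [→-rule on 1 (branches; this branch)]
3. ¬a, w0   [¬∨-rule on 2]
4. b, w0   [¬∨-rule on 2]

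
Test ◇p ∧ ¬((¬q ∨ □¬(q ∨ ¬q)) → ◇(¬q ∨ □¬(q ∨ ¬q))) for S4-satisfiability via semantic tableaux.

Unsatisfiable

1. ◇p ∧ ¬((¬q ∨ □¬(q ∨ ¬q)) → ◇(¬q ∨ □¬(q ∨ ¬q))), 0
2. ◇p, 0   [∧-rule on 1]
3. ¬((¬q ∨ □¬(q ∨ ¬q)) → ◇(¬q ∨ □¬(q ∨ ¬q))), 0   [∧-rule on 1]
4. ¬q ∨ □¬(q ∨ ¬q), 0   [¬→-rule on 3]
5. ¬◇(¬q ∨ □¬(q ∨ ¬q)), 0   [¬→-rule on 3]
6. ¬(¬q ∨ □¬(q ∨ ¬q)), 0   [¬◇-rule on 5 via 0R0]
7. q, 0   [¬∨-rule on 6]
8. ¬□¬(q ∨ ¬q), 0   [¬∨-rule on 6]
9. □¬(q ∨ ¬q), 0   [∨-rule on 4 (branches; this branch)]
10. ¬(q ∨ ¬q), 0   [□-rule on 9 via 0R0]
11. ¬q, 0   [¬∨-rule on 10]
Accessibility: 0R0
Branch closes: q and ¬q both at 0.
(One branch shown.) All branches close.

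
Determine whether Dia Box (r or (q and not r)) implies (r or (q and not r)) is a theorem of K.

No, not valid

Tableau for the negation not (Dia Box (r or (q and not r)) implies (r or (q and not r))):
1. not (Dia Box (r or (q and not r)) implies (r or (q and not r))), w0
2. Dia Box (r or (q and not r)), w0
3. not (r or (q and not r)), w0
4. not r, w0
5. not (q and not r), w0
6. not q, w0
7. Box (r or (q and not r)), w1
Accessibility: w0Rw1
The negation has an open branch (countermodel exists).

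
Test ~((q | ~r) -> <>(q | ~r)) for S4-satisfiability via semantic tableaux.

Unsatisfiable

1. ~((q | ~r) -> <>(q | ~r)), u
2. q | ~r, u
3. ~<>(q | ~r), u
4. ~(q | ~r), u
5. ~q, u
6. r, u
7. ~r, u
Accessibility: uRu
Branch closes: r and ~r both at u.
All branches of the tableau close; one closing branch shown above.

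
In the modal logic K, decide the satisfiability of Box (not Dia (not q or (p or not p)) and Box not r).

1. Box (not Dia (not q or (p or not p)) and Box not r), u

Satisfiable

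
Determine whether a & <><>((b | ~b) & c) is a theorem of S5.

Tableau for the negation ~(a & <><>((b | ~b) & c)):
1. ~(a & <><>((b | ~b) & c)), w0
2. ~<><>((b | ~b) & c), w0
3. ~<>((b | ~b) & c), w0
4. ~((b | ~b) & c), w0
5. ~c, w0
Accessibility: w0Rw0
The negation has an open branch (countermodel exists).

No, not valid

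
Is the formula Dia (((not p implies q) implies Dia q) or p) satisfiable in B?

1. Dia (((not p implies q) implies Dia q) or p), u
2. ((not p implies q) implies Dia q) or p, v   [Dia-rule on 1: fresh world v, uRv]
3. p, v   [or-rule on 2 (branches; this branch)]
Accessibility: uRu, uRv, vRu, vRv

Satisfiable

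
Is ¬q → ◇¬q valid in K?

Not valid

Tableau for the negation ¬(¬q → ◇¬q):
1. ¬(¬q → ◇¬q), 0
2. ¬q, 0   [¬→-rule on 1]
3. ¬◇¬q, 0   [¬→-rule on 1]
The negation has an open branch (countermodel exists).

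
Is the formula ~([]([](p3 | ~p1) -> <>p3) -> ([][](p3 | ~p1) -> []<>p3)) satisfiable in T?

Unsatisfiable

1. ~([]([](p3 | ~p1) -> <>p3) -> ([][](p3 | ~p1) -> []<>p3)), 0
2. []([](p3 | ~p1) -> <>p3), 0
3. ~([][](p3 | ~p1) -> []<>p3), 0
4. [][](p3 | ~p1), 0
5. ~[]<>p3, 0
6. [](p3 | ~p1) -> <>p3, 0
7. [](p3 | ~p1), 0
8. p3 | ~p1, 0
9. <>p3, 0
10. ~p1, 0
11. ~<>p3, 1
12. [](p3 | ~p1) -> <>p3, 1
13. [](p3 | ~p1), 1
14. p3 | ~p1, 1
15. ~p3, 1
16. ~[](p3 | ~p1), 1
17. ~p1, 1
18. p3, 2
19. [](p3 | ~p1) -> <>p3, 2
20. [](p3 | ~p1), 2
21. p3 | ~p1, 2
22. <>p3, 2
23. ~p1, 2
24. ~(p3 | ~p1), 3
25. ~p3, 3
26. p1, 3
27. p3 | ~p1, 3
28. ~p1, 3
Accessibility: 0R0, 0R1, 0R2, 1R1, 1R3, 2R2, 3R3
Branch closes: p1 and ~p1 both at 3.
Every branch closes; the branch above is one of them.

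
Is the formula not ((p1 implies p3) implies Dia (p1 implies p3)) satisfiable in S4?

1. not ((p1 implies p3) implies Dia (p1 implies p3)), 0
2. p1 implies p3, 0
3. not Dia (p1 implies p3), 0
4. not (p1 implies p3), 0
5. p1, 0
6. not p3, 0
7. p3, 0
Accessibility: 0R0
Branch closes: p3 and not p3 both at 0.
(One branch shown.) All branches close.

Unsatisfiable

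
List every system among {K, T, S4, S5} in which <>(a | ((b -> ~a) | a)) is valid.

T-tableau for the negation ~<>(a | ((b -> ~a) | a)):
1. ~<>(a | ((b -> ~a) | a)), 0
2. ~(a | ((b -> ~a) | a)), 0
3. ~a, 0
4. ~((b -> ~a) | a), 0
5. ~(b -> ~a), 0
6. b, 0
7. a, 0
Accessibility: 0R0
Branch closes: a and ~a both at 0.
Every branch closes (one shown): valid in T, hence also in S4, S5 (every theorem of T is a theorem of S4 and S5).
K-tableau for the negation ~<>(a | ((b -> ~a) | a)):
1. ~<>(a | ((b -> ~a) | a)), 0
Complete open branch: countermodel on a K-frame, so not valid in K.

T, S4, S5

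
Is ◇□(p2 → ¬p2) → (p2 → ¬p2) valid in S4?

Tableau for the negation ¬(◇□(p2 → ¬p2) → (p2 → ¬p2)):
1. ¬(◇□(p2 → ¬p2) → (p2 → ¬p2)), w0
2. ◇□(p2 → ¬p2), w0   [¬→-rule on 1]
3. ¬(p2 → ¬p2), w0   [¬→-rule on 1]
4. p2, w0   [¬→-rule on 3]
5. □(p2 → ¬p2), w1   [◇-rule on 2: fresh world w1, w0Rw1]
6. p2 → ¬p2, w1   [□-rule on 5 via w1Rw1]
7. ¬p2, w1   [→-rule on 6 (branches; this branch)]
Accessibility: w0Rw0, w0Rw1, w1Rw1
The negation has an open branch (countermodel exists).

Invalid (countermodel exists)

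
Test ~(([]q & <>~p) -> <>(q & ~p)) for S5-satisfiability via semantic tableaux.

1. ~(([]q & <>~p) -> <>(q & ~p)), w0
2. []q & <>~p, w0
3. ~<>(q & ~p), w0
4. []q, w0
5. <>~p, w0
6. ~(q & ~p), w0
7. q, w0
8. p, w0
9. ~p, w1
10. ~(q & ~p), w1
11. q, w1
12. p, w1
Accessibility: w0Rw0, w0Rw1, w1Rw0, w1Rw1
Branch closes: p and ~p both at w1.
All branches of the tableau close; one closing branch shown above.

Unsatisfiable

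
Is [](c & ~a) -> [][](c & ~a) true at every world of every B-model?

Not valid

Tableau for the negation ~([](c & ~a) -> [][](c & ~a)):
1. ~([](c & ~a) -> [][](c & ~a)), u
2. [](c & ~a), u
3. ~[][](c & ~a), u
4. c & ~a, u
5. c, u
6. ~a, u
7. ~[](c & ~a), v
8. c & ~a, v
9. c, v
10. ~a, v
11. ~(c & ~a), w
12. a, w
Accessibility: uRu, uRv, vRu, vRv, vRw, wRv, wRw
The negation has an open branch (countermodel exists).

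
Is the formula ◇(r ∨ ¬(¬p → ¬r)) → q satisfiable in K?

Satisfiable

1. ◇(r ∨ ¬(¬p → ¬r)) → q, 0
2. q, 0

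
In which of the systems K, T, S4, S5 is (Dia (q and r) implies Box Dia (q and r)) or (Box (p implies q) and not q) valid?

S5

S4-tableau for the negation not ((Dia (q and r) implies Box Dia (q and r)) or (Box (p implies q) and not q)):
1. not ((Dia (q and r) implies Box Dia (q and r)) or (Box (p implies q) and not q)), u
2. not (Dia (q and r) implies Box Dia (q and r)), u   [neg-or-rule on 1]
3. not (Box (p implies q) and not q), u   [neg-or-rule on 1]
4. Dia (q and r), u   [neg-implies-rule on 2]
5. not Box Dia (q and r), u   [neg-implies-rule on 2]
6. q, u   [neg-and-rule on 3 (branches; this branch)]
7. q and r, v   [Dia-rule on 4: fresh world v, uRv]
8. q, v   [and-rule on 7]
9. r, v   [and-rule on 7]
10. not Dia (q and r), w   [neg-Box-rule on 5: fresh world w, uRw]
11. not (q and r), w   [neg-Dia-rule on 10 via wRw]
12. not r, w   [neg-and-rule on 11 (branches; this branch)]
Accessibility: uRu, uRv, uRw, vRv, wRw
Complete open branch: countermodel on an S4-frame, so not valid in S4, nor in K, T (the same frame is also a K-frame and a T-frame).
S5-tableau for the negation not ((Dia (q and r) implies Box Dia (q and r)) or (Box (p implies q) and not q)):
1. not ((Dia (q and r) implies Box Dia (q and r)) or (Box (p implies q) and not q)), u
2. not (Dia (q and r) implies Box Dia (q and r)), u   [neg-or-rule on 1]
3. not (Box (p implies q) and not q), u   [neg-or-rule on 1]
4. Dia (q and r), u   [neg-implies-rule on 2]
5. not Box Dia (q and r), u   [neg-implies-rule on 2]
6. q, u   [neg-and-rule on 3 (branches; this branch)]
7. q and r, v   [Dia-rule on 4: fresh world v, uRv]
8. q, v   [and-rule on 7]
9. r, v   [and-rule on 7]
10. not Dia (q and r), w   [neg-Box-rule on 5: fresh world w, uRw]
11. not (q and r), u   [neg-Dia-rule on 10 via wRu]
12. not (q and r), v   [neg-Dia-rule on 10 via wRv]
13. not (q and r), w   [neg-Dia-rule on 10 via wRw]
14. not r, u   [neg-and-rule on 11 (branches; this branch)]
15. not r, v   [neg-and-rule on 12 (branches; this branch)]
Accessibility: uRu, uRv, uRw, vRu, vRv, vRw, wRu, wRv, wRw
Branch closes: r and not r both at v.
Every branch closes (one shown): valid in S5.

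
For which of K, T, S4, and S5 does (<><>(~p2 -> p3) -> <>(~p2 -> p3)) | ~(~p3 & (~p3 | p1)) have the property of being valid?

S4, S5

T-tableau for the negation ~((<><>(~p2 -> p3) -> <>(~p2 -> p3)) | ~(~p3 & (~p3 | p1))):
1. ~((<><>(~p2 -> p3) -> <>(~p2 -> p3)) | ~(~p3 & (~p3 | p1))), u
2. ~(<><>(~p2 -> p3) -> <>(~p2 -> p3)), u
3. ~p3 & (~p3 | p1), u
4. <><>(~p2 -> p3), u
5. ~<>(~p2 -> p3), u
6. ~p3, u
7. ~p3 | p1, u
8. ~(~p2 -> p3), u
9. ~p2, u
10. p1, u
11. <>(~p2 -> p3), v
12. ~(~p2 -> p3), v
13. ~p2, v
14. ~p3, v
15. ~p2 -> p3, w
16. p3, w
Accessibility: uRu, uRv, vRv, vRw, wRw
Complete open branch: countermodel on a T-frame, so not valid in T, nor in K (the same frame is also a K-frame).
S4-tableau for the negation ~((<><>(~p2 -> p3) -> <>(~p2 -> p3)) | ~(~p3 & (~p3 | p1))):
1. ~((<><>(~p2 -> p3) -> <>(~p2 -> p3)) | ~(~p3 & (~p3 | p1))), u
2. ~(<><>(~p2 -> p3) -> <>(~p2 -> p3)), u
3. ~p3 & (~p3 | p1), u
4. <><>(~p2 -> p3), u
5. ~<>(~p2 -> p3), u
6. ~p3, u
7. ~p3 | p1, u
8. ~(~p2 -> p3), u
9. ~p2, u
10. p1, u
11. <>(~p2 -> p3), v
12. ~(~p2 -> p3), v
13. ~p2, v
14. ~p3, v
15. ~p2 -> p3, w
16. ~(~p2 -> p3), w
17. ~p2, w
18. ~p3, w
19. p3, w
Accessibility: uRu, uRv, uRw, vRv, vRw, wRw
Branch closes: p3 and ~p3 both at w.
Every branch closes (one shown): valid in S4, hence also in S5 (every theorem of S4 is a theorem of S5).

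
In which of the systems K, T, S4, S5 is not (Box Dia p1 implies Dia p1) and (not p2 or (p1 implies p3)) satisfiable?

T-tableau for the formula:
1. not (Box Dia p1 implies Dia p1) and (not p2 or (p1 implies p3)), 0
2. not (Box Dia p1 implies Dia p1), 0
3. not p2 or (p1 implies p3), 0
4. Box Dia p1, 0
5. not Dia p1, 0
6. Dia p1, 0
7. not p1, 0
8. p1 implies p3, 0
9. p3, 0
10. p1, 1
11. Dia p1, 1
12. not p1, 1
Accessibility: 0R0, 0R1, 1R1
Branch closes: p1 and not p1 both at 1.
Every branch closes (one shown): unsatisfiable in T, hence also in S4, S5 (every S4/S5-frame is a T-frame).
K-tableau for the formula:
1. not (Box Dia p1 implies Dia p1) and (not p2 or (p1 implies p3)), 0
2. not (Box Dia p1 implies Dia p1), 0
3. not p2 or (p1 implies p3), 0
4. Box Dia p1, 0
5. not Dia p1, 0
6. p1 implies p3, 0
7. p3, 0
Complete open branch: satisfiable in K.

K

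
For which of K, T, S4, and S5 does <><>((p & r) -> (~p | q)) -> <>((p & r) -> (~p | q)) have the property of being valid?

S4, S5

S4-tableau for the negation ~(<><>((p & r) -> (~p | q)) -> <>((p & r) -> (~p | q))):
1. ~(<><>((p & r) -> (~p | q)) -> <>((p & r) -> (~p | q))), w0
2. <><>((p & r) -> (~p | q)), w0   [~->-rule on 1]
3. ~<>((p & r) -> (~p | q)), w0   [~->-rule on 1]
4. ~((p & r) -> (~p | q)), w0   [~<>-rule on 3 via w0Rw0]
5. p & r, w0   [~->-rule on 4]
6. ~(~p | q), w0   [~->-rule on 4]
7. p, w0   [&-rule on 5]
8. r, w0   [&-rule on 5]
9. ~q, w0   [~|-rule on 6]
10. <>((p & r) -> (~p | q)), w1   [<>-rule on 2: fresh world w1, w0Rw1]
11. ~((p & r) -> (~p | q)), w1   [~<>-rule on 3 via w0Rw1]
12. p & r, w1   [~->-rule on 11]
13. ~(~p | q), w1   [~->-rule on 11]
14. p, w1   [&-rule on 12]
15. r, w1   [&-rule on 12]
16. ~q, w1   [~|-rule on 13]
17. (p & r) -> (~p | q), w2   [<>-rule on 10: fresh world w2, w1Rw2]
18. ~((p & r) -> (~p | q)), w2   [~<>-rule on 3 via w0Rw2]
19. p & r, w2   [~->-rule on 18]
20. ~(~p | q), w2   [~->-rule on 18]
21. p, w2   [&-rule on 19]
22. r, w2   [&-rule on 19]
23. ~q, w2   [~|-rule on 20]
24. ~p | q, w2   [->-rule on 17 (branches; this branch)]
25. q, w2   [|-rule on 24 (branches; this branch)]
Accessibility: w0Rw0, w0Rw1, w0Rw2, w1Rw1, w1Rw2, w2Rw2
Branch closes: q and ~q both at w2.
Every branch closes (one shown): valid in S4, hence also in S5 (every theorem of S4 is a theorem of S5).
T-tableau for the negation ~(<><>((p & r) -> (~p | q)) -> <>((p & r) -> (~p | q))):
1. ~(<><>((p & r) -> (~p | q)) -> <>((p & r) -> (~p | q))), w0
2. <><>((p & r) -> (~p | q)), w0   [~->-rule on 1]
3. ~<>((p & r) -> (~p | q)), w0   [~->-rule on 1]
4. ~((p & r) -> (~p | q)), w0   [~<>-rule on 3 via w0Rw0]
5. p & r, w0   [~->-rule on 4]
6. ~(~p | q), w0   [~->-rule on 4]
7. p, w0   [&-rule on 5]
8. r, w0   [&-rule on 5]
9. ~q, w0   [~|-rule on 6]
10. <>((p & r) -> (~p | q)), w1   [<>-rule on 2: fresh world w1, w0Rw1]
11. ~((p & r) -> (~p | q)), w1   [~<>-rule on 3 via w0Rw1]
12. p & r, w1   [~->-rule on 11]
13. ~(~p | q), w1   [~->-rule on 11]
14. p, w1   [&-rule on 12]
15. r, w1   [&-rule on 12]
16. ~q, w1   [~|-rule on 13]
17. (p & r) -> (~p | q), w2   [<>-rule on 10: fresh world w2, w1Rw2]
18. ~p | q, w2   [->-rule on 17 (branches; this branch)]
19. q, w2   [|-rule on 18 (branches; this branch)]
Accessibility: w0Rw0, w0Rw1, w1Rw1, w1Rw2, w2Rw2
Complete open branch: countermodel on a T-frame, so not valid in T, nor in K (the same frame is also a K-frame).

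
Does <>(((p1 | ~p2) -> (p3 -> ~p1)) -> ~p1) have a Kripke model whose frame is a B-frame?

Yes, satisfiable

1. <>(((p1 | ~p2) -> (p3 -> ~p1)) -> ~p1), 0
2. ((p1 | ~p2) -> (p3 -> ~p1)) -> ~p1, 1   [<>-rule on 1: fresh world 1, 0R1]
3. ~p1, 1   [->-rule on 2 (branches; this branch)]
Accessibility: 0R0, 0R1, 1R0, 1R1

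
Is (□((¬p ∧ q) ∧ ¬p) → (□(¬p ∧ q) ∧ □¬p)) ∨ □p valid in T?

Tableau for the negation ¬((□((¬p ∧ q) ∧ ¬p) → (□(¬p ∧ q) ∧ □¬p)) ∨ □p):
1. ¬((□((¬p ∧ q) ∧ ¬p) → (□(¬p ∧ q) ∧ □¬p)) ∨ □p), w0
2. ¬(□((¬p ∧ q) ∧ ¬p) → (□(¬p ∧ q) ∧ □¬p)), w0
3. ¬□p, w0
4. □((¬p ∧ q) ∧ ¬p), w0
5. ¬(□(¬p ∧ q) ∧ □¬p), w0
6. (¬p ∧ q) ∧ ¬p, w0
7. ¬p ∧ q, w0
8. ¬p, w0
9. q, w0
10. ¬□(¬p ∧ q), w0
11. ¬p, w1
12. (¬p ∧ q) ∧ ¬p, w1
13. ¬p ∧ q, w1
14. q, w1
15. ¬(¬p ∧ q), w2
16. (¬p ∧ q) ∧ ¬p, w2
17. ¬p ∧ q, w2
18. ¬p, w2
19. q, w2
20. ¬q, w2
Accessibility: w0Rw0, w0Rw1, w0Rw2, w1Rw1, w2Rw2
Branch closes: q and ¬q both at w2.
Every branch of the negation's tableau closes; the branch above is one of them.

Valid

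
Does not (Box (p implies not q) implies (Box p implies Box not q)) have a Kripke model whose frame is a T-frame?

1. not (Box (p implies not q) implies (Box p implies Box not q)), w0
2. Box (p implies not q), w0   [neg-implies-rule on 1]
3. not (Box p implies Box not q), w0   [neg-implies-rule on 1]
4. Box p, w0   [neg-implies-rule on 3]
5. not Box not q, w0   [neg-implies-rule on 3]
6. p implies not q, w0   [Box-rule on 2 via w0Rw0]
7. p, w0   [Box-rule on 4 via w0Rw0]
8. not q, w0   [implies-rule on 6 (branches; this branch)]
9. q, w1   [neg-Box-rule on 5: fresh world w1, w0Rw1]
10. p implies not q, w1   [Box-rule on 2 via w0Rw1]
11. p, w1   [Box-rule on 4 via w0Rw1]
12. not q, w1   [implies-rule on 10 (branches; this branch)]
Accessibility: w0Rw0, w0Rw1, w1Rw1
Branch closes: q and not q both at w1.
(One branch shown.) All branches close.

Unsatisfiable (every branch closes)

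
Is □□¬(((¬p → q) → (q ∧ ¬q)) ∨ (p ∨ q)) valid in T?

Invalid (countermodel exists)

Tableau for the negation ¬□□¬(((¬p → q) → (q ∧ ¬q)) ∨ (p ∨ q)):
1. ¬□□¬(((¬p → q) → (q ∧ ¬q)) ∨ (p ∨ q)), 0
2. ¬□¬(((¬p → q) → (q ∧ ¬q)) ∨ (p ∨ q)), 1
3. ((¬p → q) → (q ∧ ¬q)) ∨ (p ∨ q), 2
4. p ∨ q, 2
5. q, 2
Accessibility: 0R0, 0R1, 1R1, 1R2, 2R2
The negation has an open branch (countermodel exists).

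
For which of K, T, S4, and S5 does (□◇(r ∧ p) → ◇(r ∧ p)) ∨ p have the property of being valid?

K-tableau for the negation ¬((□◇(r ∧ p) → ◇(r ∧ p)) ∨ p):
1. ¬((□◇(r ∧ p) → ◇(r ∧ p)) ∨ p), u
2. ¬(□◇(r ∧ p) → ◇(r ∧ p)), u   [¬∨-rule on 1]
3. ¬p, u   [¬∨-rule on 1]
4. □◇(r ∧ p), u   [¬→-rule on 2]
5. ¬◇(r ∧ p), u   [¬→-rule on 2]
Complete open branch: countermodel on a K-frame, so not valid in K.
T-tableau for the negation ¬((□◇(r ∧ p) → ◇(r ∧ p)) ∨ p):
1. ¬((□◇(r ∧ p) → ◇(r ∧ p)) ∨ p), u
2. ¬(□◇(r ∧ p) → ◇(r ∧ p)), u   [¬∨-rule on 1]
3. ¬p, u   [¬∨-rule on 1]
4. □◇(r ∧ p), u   [¬→-rule on 2]
5. ¬◇(r ∧ p), u   [¬→-rule on 2]
6. ◇(r ∧ p), u   [□-rule on 4 via uRu]
7. ¬(r ∧ p), u   [¬◇-rule on 5 via uRu]
8. r ∧ p, v   [◇-rule on 6: fresh world v, uRv]
9. r, v   [∧-rule on 8]
10. p, v   [∧-rule on 8]
11. ◇(r ∧ p), v   [□-rule on 4 via uRv]
12. ¬(r ∧ p), v   [¬◇-rule on 5 via uRv]
13. ¬p, v   [¬∧-rule on 12 (branches; this branch)]
Accessibility: uRu, uRv, vRv
Branch closes: p and ¬p both at v.
Every branch closes (one shown): valid in T, hence also in S4, S5 (every theorem of T is a theorem of S4 and S5).

T, S4, S5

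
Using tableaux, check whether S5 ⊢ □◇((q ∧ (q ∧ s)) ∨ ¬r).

Tableau for the negation ¬□◇((q ∧ (q ∧ s)) ∨ ¬r):
1. ¬□◇((q ∧ (q ∧ s)) ∨ ¬r), 0
2. ¬◇((q ∧ (q ∧ s)) ∨ ¬r), 1
3. ¬((q ∧ (q ∧ s)) ∨ ¬r), 0
4. ¬(q ∧ (q ∧ s)), 0
5. r, 0
6. ¬((q ∧ (q ∧ s)) ∨ ¬r), 1
7. ¬(q ∧ (q ∧ s)), 1
8. r, 1
9. ¬(q ∧ s), 0
10. ¬(q ∧ s), 1
11. ¬s, 0
12. ¬s, 1
Accessibility: 0R0, 0R1, 1R0, 1R1
The negation has an open branch (countermodel exists).

Not valid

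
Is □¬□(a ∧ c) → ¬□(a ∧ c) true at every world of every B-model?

Tableau for the negation ¬(□¬□(a ∧ c) → ¬□(a ∧ c)):
1. ¬(□¬□(a ∧ c) → ¬□(a ∧ c)), u
2. □¬□(a ∧ c), u   [¬→-rule on 1]
3. □(a ∧ c), u   [¬→-rule on 1]
4. ¬□(a ∧ c), u   [□-rule on 2 via uRu]
5. a ∧ c, u   [□-rule on 3 via uRu]
6. a, u   [∧-rule on 5]
7. c, u   [∧-rule on 5]
8. ¬(a ∧ c), v   [¬□-rule on 4: fresh world v, uRv]
9. ¬□(a ∧ c), v   [□-rule on 2 via uRv]
10. a ∧ c, v   [□-rule on 3 via uRv]
11. a, v   [∧-rule on 10]
12. c, v   [∧-rule on 10]
13. ¬c, v   [¬∧-rule on 8 (branches; this branch)]
Accessibility: uRu, uRv, vRu, vRv
Branch closes: c and ¬c both at v.
All branches of the negation close; one closing branch shown above.

Valid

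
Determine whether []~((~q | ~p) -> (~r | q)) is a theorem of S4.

Not valid

Tableau for the negation ~[]~((~q | ~p) -> (~r | q)):
1. ~[]~((~q | ~p) -> (~r | q)), 0
2. (~q | ~p) -> (~r | q), 1   [~[]-rule on 1: fresh world 1, 0R1]
3. ~r | q, 1   [->-rule on 2 (branches; this branch)]
4. q, 1   [|-rule on 3 (branches; this branch)]
Accessibility: 0R0, 0R1, 1R1
The negation has an open branch (countermodel exists).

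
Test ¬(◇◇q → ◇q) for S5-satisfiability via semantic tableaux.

No, unsatisfiable

1. ¬(◇◇q → ◇q), 0
2. ◇◇q, 0
3. ¬◇q, 0
4. ¬q, 0
5. ◇q, 1
6. ¬q, 1
7. q, 2
8. ¬q, 2
Accessibility: 0R0, 0R1, 0R2, 1R0, 1R1, 1R2, 2R0, 2R1, 2R2
Branch closes: q and ¬q both at 2.
(One branch shown.) All branches close.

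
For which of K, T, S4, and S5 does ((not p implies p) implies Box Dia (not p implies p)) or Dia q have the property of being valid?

S5

S5-tableau for the negation not (((not p implies p) implies Box Dia (not p implies p)) or Dia q):
1. not (((not p implies p) implies Box Dia (not p implies p)) or Dia q), w0
2. not ((not p implies p) implies Box Dia (not p implies p)), w0   [neg-or-rule on 1]
3. not Dia q, w0   [neg-or-rule on 1]
4. not p implies p, w0   [neg-implies-rule on 2]
5. not Box Dia (not p implies p), w0   [neg-implies-rule on 2]
6. not q, w0   [neg-Dia-rule on 3 via w0Rw0]
7. p, w0   [implies-rule on 4 (branches; this branch)]
8. not Dia (not p implies p), w1   [neg-Box-rule on 5: fresh world w1, w0Rw1]
9. not q, w1   [neg-Dia-rule on 3 via w0Rw1]
10. not (not p implies p), w0   [neg-Dia-rule on 8 via w1Rw0]
11. not p, w0   [neg-implies-rule on 10]
Accessibility: w0Rw0, w0Rw1, w1Rw0, w1Rw1
Branch closes: p and not p both at w0.
Every branch closes (one shown): valid in S5.
S4-tableau for the negation not (((not p implies p) implies Box Dia (not p implies p)) or Dia q):
1. not (((not p implies p) implies Box Dia (not p implies p)) or Dia q), w0
2. not ((not p implies p) implies Box Dia (not p implies p)), w0   [neg-or-rule on 1]
3. not Dia q, w0   [neg-or-rule on 1]
4. not p implies p, w0   [neg-implies-rule on 2]
5. not Box Dia (not p implies p), w0   [neg-implies-rule on 2]
6. not q, w0   [neg-Dia-rule on 3 via w0Rw0]
7. p, w0   [implies-rule on 4 (branches; this branch)]
8. not Dia (not p implies p), w1   [neg-Box-rule on 5: fresh world w1, w0Rw1]
9. not q, w1   [neg-Dia-rule on 3 via w0Rw1]
10. not (not p implies p), w1   [neg-Dia-rule on 8 via w1Rw1]
11. not p, w1   [neg-implies-rule on 10]
Accessibility: w0Rw0, w0Rw1, w1Rw1
Complete open branch: countermodel on an S4-frame, so not valid in S4, nor in K, T (the same frame is also a K-frame and a T-frame).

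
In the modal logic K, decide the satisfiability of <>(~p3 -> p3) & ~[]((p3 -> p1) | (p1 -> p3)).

No, unsatisfiable

1. <>(~p3 -> p3) & ~[]((p3 -> p1) | (p1 -> p3)), w0
2. <>(~p3 -> p3), w0   [&-rule on 1]
3. ~[]((p3 -> p1) | (p1 -> p3)), w0   [&-rule on 1]
4. ~p3 -> p3, w1   [<>-rule on 2: fresh world w1, w0Rw1]
5. p3, w1   [->-rule on 4 (branches; this branch)]
6. ~((p3 -> p1) | (p1 -> p3)), w2   [~[]-rule on 3: fresh world w2, w0Rw2]
7. ~(p3 -> p1), w2   [~|-rule on 6]
8. ~(p1 -> p3), w2   [~|-rule on 6]
9. p3, w2   [~->-rule on 7]
10. ~p1, w2   [~->-rule on 7]
11. p1, w2   [~->-rule on 8]
12. ~p3, w2   [~->-rule on 8]
Accessibility: w0Rw1, w0Rw2
Branch closes: p1 and ~p1 both at w2.
All branches of the tableau close; one closing branch shown above.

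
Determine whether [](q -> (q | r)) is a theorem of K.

Valid in K

Tableau for the negation ~[](q -> (q | r)):
1. ~[](q -> (q | r)), 0
2. ~(q -> (q | r)), 1
3. q, 1
4. ~(q | r), 1
5. ~q, 1
6. ~r, 1
Accessibility: 0R1
Branch closes: q and ~q both at 1.
All branches of the negation close; one closing branch shown above.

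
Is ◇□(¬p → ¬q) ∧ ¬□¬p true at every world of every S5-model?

Tableau for the negation ¬(◇□(¬p → ¬q) ∧ ¬□¬p):
1. ¬(◇□(¬p → ¬q) ∧ ¬□¬p), w0
2. □¬p, w0   [¬∧-rule on 1 (branches; this branch)]
3. ¬p, w0   [□-rule on 2 via w0Rw0]
Accessibility: w0Rw0
The negation has an open branch (countermodel exists).

Invalid (countermodel exists)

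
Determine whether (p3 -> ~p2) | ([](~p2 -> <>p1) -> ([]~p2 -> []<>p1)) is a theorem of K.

Tableau for the negation ~((p3 -> ~p2) | ([](~p2 -> <>p1) -> ([]~p2 -> []<>p1))):
1. ~((p3 -> ~p2) | ([](~p2 -> <>p1) -> ([]~p2 -> []<>p1))), w0
2. ~(p3 -> ~p2), w0
3. ~([](~p2 -> <>p1) -> ([]~p2 -> []<>p1)), w0
4. p3, w0
5. p2, w0
6. [](~p2 -> <>p1), w0
7. ~([]~p2 -> []<>p1), w0
8. []~p2, w0
9. ~[]<>p1, w0
10. ~<>p1, w1
11. ~p2 -> <>p1, w1
12. ~p2, w1
13. <>p1, w1
14. p1, w2
15. ~p1, w2
Accessibility: w0Rw1, w1Rw2
Branch closes: p1 and ~p1 both at w2.
All branches of the negation close; one closing branch shown above.

Yes, valid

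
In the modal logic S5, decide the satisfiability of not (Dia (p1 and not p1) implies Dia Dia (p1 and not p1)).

Unsatisfiable (every branch closes)

1. not (Dia (p1 and not p1) implies Dia Dia (p1 and not p1)), w0
2. Dia (p1 and not p1), w0
3. not Dia Dia (p1 and not p1), w0
4. not Dia (p1 and not p1), w0
5. not (p1 and not p1), w0
6. p1, w0
7. p1 and not p1, w1
8. p1, w1
9. not p1, w1
Accessibility: w0Rw0, w0Rw1, w1Rw0, w1Rw1
Branch closes: p1 and not p1 both at w1.
Every branch closes; the branch above is one of them.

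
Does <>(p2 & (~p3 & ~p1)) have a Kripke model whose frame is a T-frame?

Yes, satisfiable

1. <>(p2 & (~p3 & ~p1)), u
2. p2 & (~p3 & ~p1), v
3. p2, v
4. ~p3 & ~p1, v
5. ~p3, v
6. ~p1, v
Accessibility: uRu, uRv, vRv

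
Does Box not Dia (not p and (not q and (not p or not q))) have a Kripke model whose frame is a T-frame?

1. Box not Dia (not p and (not q and (not p or not q))), 0
2. not Dia (not p and (not q and (not p or not q))), 0
3. not (not p and (not q and (not p or not q))), 0
4. not (not q and (not p or not q)), 0
5. not (not p or not q), 0
6. p, 0
7. q, 0
Accessibility: 0R0

Yes, satisfiable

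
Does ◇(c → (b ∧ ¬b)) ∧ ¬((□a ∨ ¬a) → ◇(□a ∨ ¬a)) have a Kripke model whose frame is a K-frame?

Satisfiable

1. ◇(c → (b ∧ ¬b)) ∧ ¬((□a ∨ ¬a) → ◇(□a ∨ ¬a)), w0
2. ◇(c → (b ∧ ¬b)), w0   [∧-rule on 1]
3. ¬((□a ∨ ¬a) → ◇(□a ∨ ¬a)), w0   [∧-rule on 1]
4. □a ∨ ¬a, w0   [¬→-rule on 3]
5. ¬◇(□a ∨ ¬a), w0   [¬→-rule on 3]
6. ¬a, w0   [∨-rule on 4 (branches; this branch)]
7. c → (b ∧ ¬b), w1   [◇-rule on 2: fresh world w1, w0Rw1]
8. ¬(□a ∨ ¬a), w1   [¬◇-rule on 5 via w0Rw1]
9. ¬□a, w1   [¬∨-rule on 8]
10. a, w1   [¬∨-rule on 8]
11. ¬c, w1   [→-rule on 7 (branches; this branch)]
12. ¬a, w2   [¬□-rule on 9: fresh world w2, w1Rw2]
Accessibility: w0Rw1, w1Rw2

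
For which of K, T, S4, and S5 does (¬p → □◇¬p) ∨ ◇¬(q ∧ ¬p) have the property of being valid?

T-tableau for the negation ¬((¬p → □◇¬p) ∨ ◇¬(q ∧ ¬p)):
1. ¬((¬p → □◇¬p) ∨ ◇¬(q ∧ ¬p)), u
2. ¬(¬p → □◇¬p), u   [¬∨-rule on 1]
3. ¬◇¬(q ∧ ¬p), u   [¬∨-rule on 1]
4. ¬p, u   [¬→-rule on 2]
5. ¬□◇¬p, u   [¬→-rule on 2]
6. q ∧ ¬p, u   [¬◇-rule on 3 via uRu]
7. q, u   [∧-rule on 6]
8. ¬◇¬p, v   [¬□-rule on 5: fresh world v, uRv]
9. q ∧ ¬p, v   [¬◇-rule on 3 via uRv]
10. q, v   [∧-rule on 9]
11. ¬p, v   [∧-rule on 9]
12. p, v   [¬◇-rule on 8 via vRv]
Accessibility: uRu, uRv, vRv
Branch closes: p and ¬p both at v.
Every branch closes (one shown): valid in T, hence also in S4, S5 (every theorem of T is a theorem of S4 and S5).
K-tableau for the negation ¬((¬p → □◇¬p) ∨ ◇¬(q ∧ ¬p)):
1. ¬((¬p → □◇¬p) ∨ ◇¬(q ∧ ¬p)), u
2. ¬(¬p → □◇¬p), u   [¬∨-rule on 1]
3. ¬◇¬(q ∧ ¬p), u   [¬∨-rule on 1]
4. ¬p, u   [¬→-rule on 2]
5. ¬□◇¬p, u   [¬→-rule on 2]
6. ¬◇¬p, v   [¬□-rule on 5: fresh world v, uRv]
7. q ∧ ¬p, v   [¬◇-rule on 3 via uRv]
8. q, v   [∧-rule on 7]
9. ¬p, v   [∧-rule on 7]
Accessibility: uRv
Complete open branch: countermodel on a K-frame, so not valid in K.

T, S4, S5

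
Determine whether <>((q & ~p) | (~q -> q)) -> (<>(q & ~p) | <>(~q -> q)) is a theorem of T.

Tableau for the negation ~(<>((q & ~p) | (~q -> q)) -> (<>(q & ~p) | <>(~q -> q))):
1. ~(<>((q & ~p) | (~q -> q)) -> (<>(q & ~p) | <>(~q -> q))), u
2. <>((q & ~p) | (~q -> q)), u
3. ~(<>(q & ~p) | <>(~q -> q)), u
4. ~<>(q & ~p), u
5. ~<>(~q -> q), u
6. ~(q & ~p), u
7. ~(~q -> q), u
8. ~q, u
9. p, u
10. (q & ~p) | (~q -> q), v
11. ~(q & ~p), v
12. ~(~q -> q), v
13. ~q, v
14. ~q -> q, v
15. p, v
16. q, v
Accessibility: uRu, uRv, vRv
Branch closes: q and ~q both at v.
Every branch of the negation's tableau closes; the branch above is one of them.

Valid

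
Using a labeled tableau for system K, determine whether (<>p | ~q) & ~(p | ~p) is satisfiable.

Unsatisfiable (every branch closes)

1. (<>p | ~q) & ~(p | ~p), w0
2. <>p | ~q, w0
3. ~(p | ~p), w0
4. ~p, w0
5. p, w0
Branch closes: p and ~p both at w0.
Every branch closes; the branch above is one of them.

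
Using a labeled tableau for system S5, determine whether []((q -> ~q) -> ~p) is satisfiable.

Satisfiable (open branch found)

1. []((q -> ~q) -> ~p), u
2. (q -> ~q) -> ~p, u   [[]-rule on 1 via uRu]
3. ~p, u   [->-rule on 2 (branches; this branch)]
Accessibility: uRu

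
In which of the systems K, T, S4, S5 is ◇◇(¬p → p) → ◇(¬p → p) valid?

T-tableau for the negation ¬(◇◇(¬p → p) → ◇(¬p → p)):
1. ¬(◇◇(¬p → p) → ◇(¬p → p)), w0
2. ◇◇(¬p → p), w0   [¬→-rule on 1]
3. ¬◇(¬p → p), w0   [¬→-rule on 1]
4. ¬(¬p → p), w0   [¬◇-rule on 3 via w0Rw0]
5. ¬p, w0   [¬→-rule on 4]
6. ◇(¬p → p), w1   [◇-rule on 2: fresh world w1, w0Rw1]
7. ¬(¬p → p), w1   [¬◇-rule on 3 via w0Rw1]
8. ¬p, w1   [¬→-rule on 7]
9. ¬p → p, w2   [◇-rule on 6: fresh world w2, w1Rw2]
10. p, w2   [→-rule on 9 (branches; this branch)]
Accessibility: w0Rw0, w0Rw1, w1Rw1, w1Rw2, w2Rw2
Complete open branch: countermodel on a T-frame, so not valid in T, nor in K (the same frame is also a K-frame).
S4-tableau for the negation ¬(◇◇(¬p → p) → ◇(¬p → p)):
1. ¬(◇◇(¬p → p) → ◇(¬p → p)), w0
2. ◇◇(¬p → p), w0   [¬→-rule on 1]
3. ¬◇(¬p → p), w0   [¬→-rule on 1]
4. ¬(¬p → p), w0   [¬◇-rule on 3 via w0Rw0]
5. ¬p, w0   [¬→-rule on 4]
6. ◇(¬p → p), w1   [◇-rule on 2: fresh world w1, w0Rw1]
7. ¬(¬p → p), w1   [¬◇-rule on 3 via w0Rw1]
8. ¬p, w1   [¬→-rule on 7]
9. ¬p → p, w2   [◇-rule on 6: fresh world w2, w1Rw2]
10. ¬(¬p → p), w2   [¬◇-rule on 3 via w0Rw2]
11. ¬p, w2   [¬→-rule on 10]
12. p, w2   [→-rule on 9 (branches; this branch)]
Accessibility: w0Rw0, w0Rw1, w0Rw2, w1Rw1, w1Rw2, w2Rw2
Branch closes: p and ¬p both at w2.
Every branch closes (one shown): valid in S4, hence also in S5 (every theorem of S4 is a theorem of S5).

S4, S5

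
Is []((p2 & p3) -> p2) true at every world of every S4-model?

Yes, valid

Tableau for the negation ~[]((p2 & p3) -> p2):
1. ~[]((p2 & p3) -> p2), w0
2. ~((p2 & p3) -> p2), w1
3. p2 & p3, w1
4. ~p2, w1
5. p2, w1
6. p3, w1
Accessibility: w0Rw0, w0Rw1, w1Rw1
Branch closes: p2 and ~p2 both at w1.
All branches of the negation close; one closing branch shown above.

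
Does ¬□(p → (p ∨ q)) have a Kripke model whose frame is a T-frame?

1. ¬□(p → (p ∨ q)), w0
2. ¬(p → (p ∨ q)), w1
3. p, w1
4. ¬(p ∨ q), w1
5. ¬p, w1
6. ¬q, w1
Accessibility: w0Rw0, w0Rw1, w1Rw1
Branch closes: p and ¬p both at w1.
Every branch closes; the branch above is one of them.

Unsatisfiable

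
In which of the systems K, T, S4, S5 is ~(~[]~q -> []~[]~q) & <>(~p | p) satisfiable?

S4-tableau for the formula:
1. ~(~[]~q -> []~[]~q) & <>(~p | p), 0
2. ~(~[]~q -> []~[]~q), 0
3. <>(~p | p), 0
4. ~[]~q, 0
5. ~[]~[]~q, 0
6. ~p | p, 1
7. p, 1
8. q, 2
9. []~q, 3
10. ~q, 3
Accessibility: 0R0, 0R1, 0R2, 0R3, 1R1, 2R2, 3R3
Complete open branch: satisfiable in S4, hence also in K, T (this S4-model is also a K-model and a T-model).
S5-tableau for the formula:
1. ~(~[]~q -> []~[]~q) & <>(~p | p), 0
2. ~(~[]~q -> []~[]~q), 0
3. <>(~p | p), 0
4. ~[]~q, 0
5. ~[]~[]~q, 0
6. ~p | p, 1
7. p, 1
8. q, 2
9. []~q, 3
10. ~q, 0
11. ~q, 1
12. ~q, 2
Accessibility: 0R0, 0R1, 0R2, 0R3, 1R0, 1R1, 1R2, 1R3, 2R0, 2R1, 2R2, 2R3, 3R0, 3R1, 3R2, 3R3
Branch closes: q and ~q both at 2.
Every branch closes (one shown): unsatisfiable in S5.

K, T, S4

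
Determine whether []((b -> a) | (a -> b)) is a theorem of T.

Tableau for the negation ~[]((b -> a) | (a -> b)):
1. ~[]((b -> a) | (a -> b)), u
2. ~((b -> a) | (a -> b)), v   [~[]-rule on 1: fresh world v, uRv]
3. ~(b -> a), v   [~|-rule on 2]
4. ~(a -> b), v   [~|-rule on 2]
5. b, v   [~->-rule on 3]
6. ~a, v   [~->-rule on 3]
7. a, v   [~->-rule on 4]
8. ~b, v   [~->-rule on 4]
Accessibility: uRu, uRv, vRv
Branch closes: a and ~a both at v.
Every branch of the negation's tableau closes; the branch above is one of them.

Valid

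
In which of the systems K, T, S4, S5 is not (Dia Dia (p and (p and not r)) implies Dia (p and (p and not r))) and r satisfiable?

K, T

S4-tableau for the formula:
1. not (Dia Dia (p and (p and not r)) implies Dia (p and (p and not r))) and r, u
2. not (Dia Dia (p and (p and not r)) implies Dia (p and (p and not r))), u
3. r, u
4. Dia Dia (p and (p and not r)), u
5. not Dia (p and (p and not r)), u
6. not (p and (p and not r)), u
7. not (p and not r), u
8. Dia (p and (p and not r)), v
9. not (p and (p and not r)), v
10. not (p and not r), v
11. r, v
12. p and (p and not r), w
13. p, w
14. p and not r, w
15. not r, w
16. not (p and (p and not r)), w
17. not (p and not r), w
18. r, w
Accessibility: uRu, uRv, uRw, vRv, vRw, wRw
Branch closes: r and not r both at w.
Every branch closes (one shown): unsatisfiable in S4, hence also in S5 (every S5-frame is an S4-frame).
T-tableau for the formula:
1. not (Dia Dia (p and (p and not r)) implies Dia (p and (p and not r))) and r, u
2. not (Dia Dia (p and (p and not r)) implies Dia (p and (p and not r))), u
3. r, u
4. Dia Dia (p and (p and not r)), u
5. not Dia (p and (p and not r)), u
6. not (p and (p and not r)), u
7. not (p and not r), u
8. Dia (p and (p and not r)), v
9. not (p and (p and not r)), v
10. not (p and not r), v
11. r, v
12. p and (p and not r), w
13. p, w
14. p and not r, w
15. not r, w
Accessibility: uRu, uRv, vRv, vRw, wRw
Complete open branch: satisfiable in T, hence also in K (this T-model is also a K-model).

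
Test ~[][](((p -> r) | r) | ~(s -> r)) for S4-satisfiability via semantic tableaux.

1. ~[][](((p -> r) | r) | ~(s -> r)), w0
2. ~[](((p -> r) | r) | ~(s -> r)), w1
3. ~(((p -> r) | r) | ~(s -> r)), w2
4. ~((p -> r) | r), w2
5. s -> r, w2
6. ~(p -> r), w2
7. ~r, w2
8. p, w2
9. ~s, w2
Accessibility: w0Rw0, w0Rw1, w0Rw2, w1Rw1, w1Rw2, w2Rw2

Satisfiable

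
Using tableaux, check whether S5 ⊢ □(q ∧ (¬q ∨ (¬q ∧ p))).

Tableau for the negation ¬□(q ∧ (¬q ∨ (¬q ∧ p))):
1. ¬□(q ∧ (¬q ∨ (¬q ∧ p))), 0
2. ¬(q ∧ (¬q ∨ (¬q ∧ p))), 1
3. ¬(¬q ∨ (¬q ∧ p)), 1
4. q, 1
5. ¬(¬q ∧ p), 1
6. ¬p, 1
Accessibility: 0R0, 0R1, 1R0, 1R1
The negation has an open branch (countermodel exists).

No, not valid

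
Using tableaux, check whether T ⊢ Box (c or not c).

Valid in T

Tableau for the negation not Box (c or not c):
1. not Box (c or not c), u
2. not (c or not c), v
3. not c, v
4. c, v
Accessibility: uRu, uRv, vRv
Branch closes: c and not c both at v.
Every branch of the negation's tableau closes; the branch above is one of them.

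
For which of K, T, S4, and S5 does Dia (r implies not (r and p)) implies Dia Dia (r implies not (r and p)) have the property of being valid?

T, S4, S5

K-tableau for the negation not (Dia (r implies not (r and p)) implies Dia Dia (r implies not (r and p))):
1. not (Dia (r implies not (r and p)) implies Dia Dia (r implies not (r and p))), u
2. Dia (r implies not (r and p)), u   [neg-implies-rule on 1]
3. not Dia Dia (r implies not (r and p)), u   [neg-implies-rule on 1]
4. r implies not (r and p), v   [Dia-rule on 2: fresh world v, uRv]
5. not Dia (r implies not (r and p)), v   [neg-Dia-rule on 3 via uRv]
6. not (r and p), v   [implies-rule on 4 (branches; this branch)]
7. not p, v   [neg-and-rule on 6 (branches; this branch)]
Accessibility: uRv
Complete open branch: countermodel on a K-frame, so not valid in K.
T-tableau for the negation not (Dia (r implies not (r and p)) implies Dia Dia (r implies not (r and p))):
1. not (Dia (r implies not (r and p)) implies Dia Dia (r implies not (r and p))), u
2. Dia (r implies not (r and p)), u   [neg-implies-rule on 1]
3. not Dia Dia (r implies not (r and p)), u   [neg-implies-rule on 1]
4. not Dia (r implies not (r and p)), u   [neg-Dia-rule on 3 via uRu]
5. not (r implies not (r and p)), u   [neg-Dia-rule on 4 via uRu]
6. r, u   [neg-implies-rule on 5]
7. r and p, u   [neg-implies-rule on 5]
8. p, u   [and-rule on 7]
9. r implies not (r and p), v   [Dia-rule on 2: fresh world v, uRv]
10. not Dia (r implies not (r and p)), v   [neg-Dia-rule on 3 via uRv]
11. not (r implies not (r and p)), v   [neg-Dia-rule on 4 via uRv]
12. r, v   [neg-implies-rule on 11]
13. r and p, v   [neg-implies-rule on 11]
14. p, v   [and-rule on 13]
15. not (r and p), v   [implies-rule on 9 (branches; this branch)]
16. not p, v   [neg-and-rule on 15 (branches; this branch)]
Accessibility: uRu, uRv, vRv
Branch closes: p and not p both at v.
Every branch closes (one shown): valid in T, hence also in S4, S5 (every theorem of T is a theorem of S4 and S5).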